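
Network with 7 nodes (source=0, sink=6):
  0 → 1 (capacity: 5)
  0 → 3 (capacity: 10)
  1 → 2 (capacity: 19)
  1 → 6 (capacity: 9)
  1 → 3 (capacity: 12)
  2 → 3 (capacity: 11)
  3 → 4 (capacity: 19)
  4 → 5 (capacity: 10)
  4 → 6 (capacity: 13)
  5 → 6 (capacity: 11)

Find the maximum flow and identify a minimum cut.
Max flow = 15, Min cut edges: (0,1), (0,3)

Maximum flow: 15
Minimum cut: (0,1), (0,3)
Partition: S = [0], T = [1, 2, 3, 4, 5, 6]

Max-flow min-cut theorem verified: both equal 15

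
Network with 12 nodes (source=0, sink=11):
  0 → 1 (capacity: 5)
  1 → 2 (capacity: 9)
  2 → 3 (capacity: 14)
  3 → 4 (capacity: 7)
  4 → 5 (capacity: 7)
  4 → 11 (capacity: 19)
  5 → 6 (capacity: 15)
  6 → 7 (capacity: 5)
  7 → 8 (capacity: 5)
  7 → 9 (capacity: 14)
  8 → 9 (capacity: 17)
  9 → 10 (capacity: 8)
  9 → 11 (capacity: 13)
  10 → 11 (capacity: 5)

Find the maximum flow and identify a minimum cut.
Max flow = 5, Min cut edges: (0,1)

Maximum flow: 5
Minimum cut: (0,1)
Partition: S = [0], T = [1, 2, 3, 4, 5, 6, 7, 8, 9, 10, 11]

Max-flow min-cut theorem verified: both equal 5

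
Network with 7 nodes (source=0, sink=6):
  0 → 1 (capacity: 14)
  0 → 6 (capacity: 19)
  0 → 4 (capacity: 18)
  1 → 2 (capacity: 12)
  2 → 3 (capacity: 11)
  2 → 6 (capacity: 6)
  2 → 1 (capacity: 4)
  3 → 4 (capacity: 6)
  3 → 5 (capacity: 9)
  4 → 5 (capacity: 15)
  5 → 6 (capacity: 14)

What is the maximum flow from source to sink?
Maximum flow = 39

Max flow: 39

Flow assignment:
  0 → 1: 12/14
  0 → 6: 19/19
  0 → 4: 8/18
  1 → 2: 12/12
  2 → 3: 6/11
  2 → 6: 6/6
  3 → 4: 6/6
  4 → 5: 14/15
  5 → 6: 14/14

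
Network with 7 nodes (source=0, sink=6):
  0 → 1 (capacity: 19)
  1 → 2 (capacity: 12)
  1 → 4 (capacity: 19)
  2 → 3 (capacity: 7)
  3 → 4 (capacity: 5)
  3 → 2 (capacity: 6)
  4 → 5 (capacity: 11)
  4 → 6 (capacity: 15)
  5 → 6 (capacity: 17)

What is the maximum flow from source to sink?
Maximum flow = 19

Max flow: 19

Flow assignment:
  0 → 1: 19/19
  1 → 4: 19/19
  4 → 5: 4/11
  4 → 6: 15/15
  5 → 6: 4/17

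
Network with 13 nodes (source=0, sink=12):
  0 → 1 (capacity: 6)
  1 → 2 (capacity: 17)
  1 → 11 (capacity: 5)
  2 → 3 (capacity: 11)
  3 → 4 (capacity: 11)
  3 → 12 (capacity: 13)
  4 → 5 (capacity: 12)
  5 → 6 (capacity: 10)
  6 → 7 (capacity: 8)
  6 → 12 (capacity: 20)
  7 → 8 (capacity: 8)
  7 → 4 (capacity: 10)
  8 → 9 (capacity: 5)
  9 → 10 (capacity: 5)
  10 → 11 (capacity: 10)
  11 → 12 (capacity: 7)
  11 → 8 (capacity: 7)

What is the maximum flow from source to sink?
Maximum flow = 6

Max flow: 6

Flow assignment:
  0 → 1: 6/6
  1 → 2: 1/17
  1 → 11: 5/5
  2 → 3: 1/11
  3 → 12: 1/13
  11 → 12: 5/7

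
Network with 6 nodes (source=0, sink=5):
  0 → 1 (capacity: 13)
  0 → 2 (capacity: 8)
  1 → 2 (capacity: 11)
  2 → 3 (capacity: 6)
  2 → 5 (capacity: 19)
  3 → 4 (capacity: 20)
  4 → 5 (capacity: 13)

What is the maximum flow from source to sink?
Maximum flow = 19

Max flow: 19

Flow assignment:
  0 → 1: 11/13
  0 → 2: 8/8
  1 → 2: 11/11
  2 → 5: 19/19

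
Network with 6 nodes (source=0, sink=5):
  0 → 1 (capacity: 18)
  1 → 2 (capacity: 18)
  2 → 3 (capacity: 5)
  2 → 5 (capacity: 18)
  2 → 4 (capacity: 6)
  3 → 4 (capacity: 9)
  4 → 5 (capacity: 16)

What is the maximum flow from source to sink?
Maximum flow = 18

Max flow: 18

Flow assignment:
  0 → 1: 18/18
  1 → 2: 18/18
  2 → 5: 18/18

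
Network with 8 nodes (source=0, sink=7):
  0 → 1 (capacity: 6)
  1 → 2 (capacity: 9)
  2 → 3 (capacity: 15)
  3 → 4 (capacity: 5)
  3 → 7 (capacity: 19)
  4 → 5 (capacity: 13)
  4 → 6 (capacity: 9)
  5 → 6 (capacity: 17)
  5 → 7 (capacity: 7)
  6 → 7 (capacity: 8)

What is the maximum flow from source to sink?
Maximum flow = 6

Max flow: 6

Flow assignment:
  0 → 1: 6/6
  1 → 2: 6/9
  2 → 3: 6/15
  3 → 7: 6/19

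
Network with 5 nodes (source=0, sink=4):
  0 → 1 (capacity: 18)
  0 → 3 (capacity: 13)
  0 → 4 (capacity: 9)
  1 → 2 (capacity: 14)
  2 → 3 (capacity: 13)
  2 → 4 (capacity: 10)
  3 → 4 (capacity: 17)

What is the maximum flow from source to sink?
Maximum flow = 36

Max flow: 36

Flow assignment:
  0 → 1: 14/18
  0 → 3: 13/13
  0 → 4: 9/9
  1 → 2: 14/14
  2 → 3: 4/13
  2 → 4: 10/10
  3 → 4: 17/17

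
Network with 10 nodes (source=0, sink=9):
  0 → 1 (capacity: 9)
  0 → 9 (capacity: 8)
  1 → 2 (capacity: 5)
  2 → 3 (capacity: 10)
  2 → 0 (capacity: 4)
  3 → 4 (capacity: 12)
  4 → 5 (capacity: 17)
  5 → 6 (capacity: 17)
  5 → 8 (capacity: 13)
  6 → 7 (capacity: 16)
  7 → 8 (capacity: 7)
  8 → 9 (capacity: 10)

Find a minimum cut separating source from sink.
Min cut value = 13, edges: (0,9), (1,2)

Min cut value: 13
Partition: S = [0, 1], T = [2, 3, 4, 5, 6, 7, 8, 9]
Cut edges: (0,9), (1,2)

By max-flow min-cut theorem, max flow = min cut = 13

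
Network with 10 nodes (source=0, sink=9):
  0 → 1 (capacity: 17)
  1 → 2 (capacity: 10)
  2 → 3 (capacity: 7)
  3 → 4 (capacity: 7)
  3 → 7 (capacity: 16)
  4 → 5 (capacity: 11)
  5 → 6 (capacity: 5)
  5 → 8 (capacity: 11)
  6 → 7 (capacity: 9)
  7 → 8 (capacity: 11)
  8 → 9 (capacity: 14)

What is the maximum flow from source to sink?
Maximum flow = 7

Max flow: 7

Flow assignment:
  0 → 1: 7/17
  1 → 2: 7/10
  2 → 3: 7/7
  3 → 7: 7/16
  7 → 8: 7/11
  8 → 9: 7/14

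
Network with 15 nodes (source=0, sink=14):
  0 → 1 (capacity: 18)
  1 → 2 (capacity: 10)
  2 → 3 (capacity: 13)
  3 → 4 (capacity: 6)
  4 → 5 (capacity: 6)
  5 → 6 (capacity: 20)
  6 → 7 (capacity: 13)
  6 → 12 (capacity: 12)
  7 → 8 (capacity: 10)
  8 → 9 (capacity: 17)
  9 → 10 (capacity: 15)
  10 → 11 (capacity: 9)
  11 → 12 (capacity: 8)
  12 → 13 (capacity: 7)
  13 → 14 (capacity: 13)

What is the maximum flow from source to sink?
Maximum flow = 6

Max flow: 6

Flow assignment:
  0 → 1: 6/18
  1 → 2: 6/10
  2 → 3: 6/13
  3 → 4: 6/6
  4 → 5: 6/6
  5 → 6: 6/20
  6 → 12: 6/12
  12 → 13: 6/7
  13 → 14: 6/13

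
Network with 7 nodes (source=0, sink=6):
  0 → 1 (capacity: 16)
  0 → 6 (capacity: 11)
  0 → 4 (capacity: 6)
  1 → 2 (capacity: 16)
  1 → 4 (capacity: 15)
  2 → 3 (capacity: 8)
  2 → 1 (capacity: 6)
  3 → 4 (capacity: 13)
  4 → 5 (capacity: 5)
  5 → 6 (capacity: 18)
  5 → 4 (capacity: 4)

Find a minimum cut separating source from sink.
Min cut value = 16, edges: (0,6), (4,5)

Min cut value: 16
Partition: S = [0, 1, 2, 3, 4], T = [5, 6]
Cut edges: (0,6), (4,5)

By max-flow min-cut theorem, max flow = min cut = 16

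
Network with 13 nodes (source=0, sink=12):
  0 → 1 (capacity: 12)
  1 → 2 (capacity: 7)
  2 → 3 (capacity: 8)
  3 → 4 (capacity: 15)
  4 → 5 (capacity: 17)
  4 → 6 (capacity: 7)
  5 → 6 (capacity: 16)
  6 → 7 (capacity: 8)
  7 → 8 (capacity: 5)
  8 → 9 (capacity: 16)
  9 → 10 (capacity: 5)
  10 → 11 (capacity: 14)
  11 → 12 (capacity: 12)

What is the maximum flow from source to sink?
Maximum flow = 5

Max flow: 5

Flow assignment:
  0 → 1: 5/12
  1 → 2: 5/7
  2 → 3: 5/8
  3 → 4: 5/15
  4 → 6: 5/7
  6 → 7: 5/8
  7 → 8: 5/5
  8 → 9: 5/16
  9 → 10: 5/5
  10 → 11: 5/14
  11 → 12: 5/12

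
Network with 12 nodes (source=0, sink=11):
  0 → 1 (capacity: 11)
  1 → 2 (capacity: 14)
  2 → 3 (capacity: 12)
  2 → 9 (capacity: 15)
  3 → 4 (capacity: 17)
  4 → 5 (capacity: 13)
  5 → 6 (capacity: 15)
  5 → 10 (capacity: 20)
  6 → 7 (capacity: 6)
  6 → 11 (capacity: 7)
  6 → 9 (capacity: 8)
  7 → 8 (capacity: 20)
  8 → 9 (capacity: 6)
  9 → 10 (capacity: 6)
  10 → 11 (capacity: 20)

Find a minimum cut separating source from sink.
Min cut value = 11, edges: (0,1)

Min cut value: 11
Partition: S = [0], T = [1, 2, 3, 4, 5, 6, 7, 8, 9, 10, 11]
Cut edges: (0,1)

By max-flow min-cut theorem, max flow = min cut = 11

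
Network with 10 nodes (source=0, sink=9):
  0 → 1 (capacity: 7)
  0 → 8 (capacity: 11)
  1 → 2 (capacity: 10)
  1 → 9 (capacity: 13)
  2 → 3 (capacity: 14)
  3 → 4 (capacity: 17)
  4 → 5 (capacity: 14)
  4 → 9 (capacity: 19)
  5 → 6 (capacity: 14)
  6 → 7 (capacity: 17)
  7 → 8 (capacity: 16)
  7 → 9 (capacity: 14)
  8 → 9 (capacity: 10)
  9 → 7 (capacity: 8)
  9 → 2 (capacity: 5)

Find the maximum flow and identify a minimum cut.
Max flow = 17, Min cut edges: (0,1), (8,9)

Maximum flow: 17
Minimum cut: (0,1), (8,9)
Partition: S = [0, 8], T = [1, 2, 3, 4, 5, 6, 7, 9]

Max-flow min-cut theorem verified: both equal 17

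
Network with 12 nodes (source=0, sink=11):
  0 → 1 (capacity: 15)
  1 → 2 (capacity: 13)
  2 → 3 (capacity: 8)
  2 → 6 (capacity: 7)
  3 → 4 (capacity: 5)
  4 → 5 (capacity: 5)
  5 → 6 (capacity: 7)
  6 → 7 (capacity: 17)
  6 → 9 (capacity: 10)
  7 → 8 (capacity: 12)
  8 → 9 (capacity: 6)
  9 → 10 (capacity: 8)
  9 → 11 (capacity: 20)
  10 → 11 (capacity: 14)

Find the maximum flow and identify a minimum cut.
Max flow = 12, Min cut edges: (2,6), (4,5)

Maximum flow: 12
Minimum cut: (2,6), (4,5)
Partition: S = [0, 1, 2, 3, 4], T = [5, 6, 7, 8, 9, 10, 11]

Max-flow min-cut theorem verified: both equal 12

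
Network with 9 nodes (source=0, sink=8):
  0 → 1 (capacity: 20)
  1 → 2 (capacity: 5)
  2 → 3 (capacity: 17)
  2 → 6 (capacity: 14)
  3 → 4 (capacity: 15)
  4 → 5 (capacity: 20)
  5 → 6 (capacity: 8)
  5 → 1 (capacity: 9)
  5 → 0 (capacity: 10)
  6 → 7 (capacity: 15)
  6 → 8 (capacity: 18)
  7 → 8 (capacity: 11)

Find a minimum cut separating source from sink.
Min cut value = 5, edges: (1,2)

Min cut value: 5
Partition: S = [0, 1], T = [2, 3, 4, 5, 6, 7, 8]
Cut edges: (1,2)

By max-flow min-cut theorem, max flow = min cut = 5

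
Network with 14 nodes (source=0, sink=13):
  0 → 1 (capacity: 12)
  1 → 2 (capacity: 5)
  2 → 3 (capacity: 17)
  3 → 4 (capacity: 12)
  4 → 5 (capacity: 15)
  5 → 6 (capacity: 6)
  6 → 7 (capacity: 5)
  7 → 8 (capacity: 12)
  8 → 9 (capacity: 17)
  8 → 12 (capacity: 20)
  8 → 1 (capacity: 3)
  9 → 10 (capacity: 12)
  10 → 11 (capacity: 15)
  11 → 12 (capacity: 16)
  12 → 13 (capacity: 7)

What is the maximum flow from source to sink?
Maximum flow = 5

Max flow: 5

Flow assignment:
  0 → 1: 5/12
  1 → 2: 5/5
  2 → 3: 5/17
  3 → 4: 5/12
  4 → 5: 5/15
  5 → 6: 5/6
  6 → 7: 5/5
  7 → 8: 5/12
  8 → 12: 5/20
  12 → 13: 5/7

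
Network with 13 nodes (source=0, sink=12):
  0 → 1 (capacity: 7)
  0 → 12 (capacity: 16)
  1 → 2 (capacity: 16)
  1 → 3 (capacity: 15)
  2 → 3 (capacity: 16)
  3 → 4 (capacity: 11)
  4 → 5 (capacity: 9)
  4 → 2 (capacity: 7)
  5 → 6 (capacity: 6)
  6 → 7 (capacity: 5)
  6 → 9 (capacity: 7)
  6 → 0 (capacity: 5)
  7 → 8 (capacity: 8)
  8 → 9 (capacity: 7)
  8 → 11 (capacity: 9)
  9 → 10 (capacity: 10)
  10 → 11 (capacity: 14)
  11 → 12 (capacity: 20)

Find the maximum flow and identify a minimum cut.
Max flow = 22, Min cut edges: (0,12), (5,6)

Maximum flow: 22
Minimum cut: (0,12), (5,6)
Partition: S = [0, 1, 2, 3, 4, 5], T = [6, 7, 8, 9, 10, 11, 12]

Max-flow min-cut theorem verified: both equal 22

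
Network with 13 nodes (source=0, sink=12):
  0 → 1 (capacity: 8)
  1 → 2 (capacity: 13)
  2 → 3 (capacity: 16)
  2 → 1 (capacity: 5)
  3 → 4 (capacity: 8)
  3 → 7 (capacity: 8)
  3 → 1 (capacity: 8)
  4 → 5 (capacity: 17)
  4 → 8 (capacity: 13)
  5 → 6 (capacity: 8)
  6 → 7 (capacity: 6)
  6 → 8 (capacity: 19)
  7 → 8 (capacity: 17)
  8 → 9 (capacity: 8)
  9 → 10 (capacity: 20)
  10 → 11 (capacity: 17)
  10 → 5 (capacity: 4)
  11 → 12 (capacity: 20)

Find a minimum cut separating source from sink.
Min cut value = 8, edges: (8,9)

Min cut value: 8
Partition: S = [0, 1, 2, 3, 4, 5, 6, 7, 8], T = [9, 10, 11, 12]
Cut edges: (8,9)

By max-flow min-cut theorem, max flow = min cut = 8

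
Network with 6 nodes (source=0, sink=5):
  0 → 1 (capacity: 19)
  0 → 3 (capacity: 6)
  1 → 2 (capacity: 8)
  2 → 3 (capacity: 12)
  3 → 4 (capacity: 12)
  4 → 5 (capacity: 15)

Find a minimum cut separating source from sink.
Min cut value = 12, edges: (3,4)

Min cut value: 12
Partition: S = [0, 1, 2, 3], T = [4, 5]
Cut edges: (3,4)

By max-flow min-cut theorem, max flow = min cut = 12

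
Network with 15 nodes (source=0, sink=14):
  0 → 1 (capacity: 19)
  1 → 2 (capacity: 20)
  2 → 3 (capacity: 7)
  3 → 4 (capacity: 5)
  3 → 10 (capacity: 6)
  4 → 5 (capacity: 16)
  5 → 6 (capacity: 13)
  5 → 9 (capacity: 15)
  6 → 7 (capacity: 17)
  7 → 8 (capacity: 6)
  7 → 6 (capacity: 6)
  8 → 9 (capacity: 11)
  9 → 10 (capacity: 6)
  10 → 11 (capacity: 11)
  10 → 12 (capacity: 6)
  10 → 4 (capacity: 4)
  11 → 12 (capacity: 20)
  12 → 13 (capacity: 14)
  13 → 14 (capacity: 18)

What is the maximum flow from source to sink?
Maximum flow = 7

Max flow: 7

Flow assignment:
  0 → 1: 7/19
  1 → 2: 7/20
  2 → 3: 7/7
  3 → 4: 1/5
  3 → 10: 6/6
  4 → 5: 1/16
  5 → 9: 1/15
  9 → 10: 1/6
  10 → 11: 1/11
  10 → 12: 6/6
  11 → 12: 1/20
  12 → 13: 7/14
  13 → 14: 7/18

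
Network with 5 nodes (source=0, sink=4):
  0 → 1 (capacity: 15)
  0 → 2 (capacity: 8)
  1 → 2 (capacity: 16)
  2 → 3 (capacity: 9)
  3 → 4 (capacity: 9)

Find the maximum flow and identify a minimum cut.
Max flow = 9, Min cut edges: (3,4)

Maximum flow: 9
Minimum cut: (3,4)
Partition: S = [0, 1, 2, 3], T = [4]

Max-flow min-cut theorem verified: both equal 9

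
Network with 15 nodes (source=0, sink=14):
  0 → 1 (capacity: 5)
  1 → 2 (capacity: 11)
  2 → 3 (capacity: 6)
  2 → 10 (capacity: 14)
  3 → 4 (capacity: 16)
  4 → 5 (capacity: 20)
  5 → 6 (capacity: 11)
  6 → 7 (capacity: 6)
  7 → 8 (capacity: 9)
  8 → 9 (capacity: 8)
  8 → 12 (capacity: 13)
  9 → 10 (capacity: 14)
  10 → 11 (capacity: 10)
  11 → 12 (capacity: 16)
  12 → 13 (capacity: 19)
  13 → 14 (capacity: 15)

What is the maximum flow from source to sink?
Maximum flow = 5

Max flow: 5

Flow assignment:
  0 → 1: 5/5
  1 → 2: 5/11
  2 → 10: 5/14
  10 → 11: 5/10
  11 → 12: 5/16
  12 → 13: 5/19
  13 → 14: 5/15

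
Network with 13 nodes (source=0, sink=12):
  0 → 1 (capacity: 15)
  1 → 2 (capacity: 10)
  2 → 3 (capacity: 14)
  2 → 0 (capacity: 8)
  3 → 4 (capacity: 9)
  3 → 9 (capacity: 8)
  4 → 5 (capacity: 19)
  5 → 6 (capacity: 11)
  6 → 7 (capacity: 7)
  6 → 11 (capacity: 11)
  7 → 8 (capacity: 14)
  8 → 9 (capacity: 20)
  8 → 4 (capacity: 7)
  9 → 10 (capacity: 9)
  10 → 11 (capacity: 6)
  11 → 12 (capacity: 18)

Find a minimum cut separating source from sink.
Min cut value = 10, edges: (1,2)

Min cut value: 10
Partition: S = [0, 1], T = [2, 3, 4, 5, 6, 7, 8, 9, 10, 11, 12]
Cut edges: (1,2)

By max-flow min-cut theorem, max flow = min cut = 10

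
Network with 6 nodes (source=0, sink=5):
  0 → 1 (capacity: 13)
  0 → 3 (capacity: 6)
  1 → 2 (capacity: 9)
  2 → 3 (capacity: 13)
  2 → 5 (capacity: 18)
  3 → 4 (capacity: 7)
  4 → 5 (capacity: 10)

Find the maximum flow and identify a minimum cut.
Max flow = 15, Min cut edges: (0,3), (1,2)

Maximum flow: 15
Minimum cut: (0,3), (1,2)
Partition: S = [0, 1], T = [2, 3, 4, 5]

Max-flow min-cut theorem verified: both equal 15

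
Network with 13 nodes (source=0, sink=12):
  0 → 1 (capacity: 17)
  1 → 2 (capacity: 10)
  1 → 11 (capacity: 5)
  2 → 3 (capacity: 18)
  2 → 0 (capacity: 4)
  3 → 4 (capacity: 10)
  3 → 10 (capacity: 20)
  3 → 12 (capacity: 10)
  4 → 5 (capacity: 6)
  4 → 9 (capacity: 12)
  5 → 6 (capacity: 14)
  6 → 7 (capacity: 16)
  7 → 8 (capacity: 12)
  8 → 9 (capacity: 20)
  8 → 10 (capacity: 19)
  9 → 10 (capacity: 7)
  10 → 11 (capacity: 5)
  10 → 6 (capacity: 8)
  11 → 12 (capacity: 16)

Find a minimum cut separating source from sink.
Min cut value = 15, edges: (1,2), (1,11)

Min cut value: 15
Partition: S = [0, 1], T = [2, 3, 4, 5, 6, 7, 8, 9, 10, 11, 12]
Cut edges: (1,2), (1,11)

By max-flow min-cut theorem, max flow = min cut = 15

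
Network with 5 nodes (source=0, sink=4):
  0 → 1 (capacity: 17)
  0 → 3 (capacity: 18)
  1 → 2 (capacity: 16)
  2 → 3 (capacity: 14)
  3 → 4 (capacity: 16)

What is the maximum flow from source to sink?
Maximum flow = 16

Max flow: 16

Flow assignment:
  0 → 1: 14/17
  0 → 3: 2/18
  1 → 2: 14/16
  2 → 3: 14/14
  3 → 4: 16/16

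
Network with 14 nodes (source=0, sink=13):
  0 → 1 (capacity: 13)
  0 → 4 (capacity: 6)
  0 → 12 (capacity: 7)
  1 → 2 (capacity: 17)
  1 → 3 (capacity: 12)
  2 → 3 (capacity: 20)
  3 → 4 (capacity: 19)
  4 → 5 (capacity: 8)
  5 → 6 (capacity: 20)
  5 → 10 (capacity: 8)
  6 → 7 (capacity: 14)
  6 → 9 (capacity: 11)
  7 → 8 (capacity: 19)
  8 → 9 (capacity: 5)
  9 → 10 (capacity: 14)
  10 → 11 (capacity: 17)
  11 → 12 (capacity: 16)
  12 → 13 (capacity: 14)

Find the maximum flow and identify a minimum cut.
Max flow = 14, Min cut edges: (12,13)

Maximum flow: 14
Minimum cut: (12,13)
Partition: S = [0, 1, 2, 3, 4, 5, 6, 7, 8, 9, 10, 11, 12], T = [13]

Max-flow min-cut theorem verified: both equal 14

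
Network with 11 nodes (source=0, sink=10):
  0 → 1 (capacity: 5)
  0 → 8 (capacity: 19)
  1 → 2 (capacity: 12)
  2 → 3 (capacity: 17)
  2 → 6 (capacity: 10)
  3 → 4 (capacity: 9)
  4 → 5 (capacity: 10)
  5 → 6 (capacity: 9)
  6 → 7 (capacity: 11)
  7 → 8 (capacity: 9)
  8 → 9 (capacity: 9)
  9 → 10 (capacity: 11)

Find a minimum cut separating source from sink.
Min cut value = 9, edges: (8,9)

Min cut value: 9
Partition: S = [0, 1, 2, 3, 4, 5, 6, 7, 8], T = [9, 10]
Cut edges: (8,9)

By max-flow min-cut theorem, max flow = min cut = 9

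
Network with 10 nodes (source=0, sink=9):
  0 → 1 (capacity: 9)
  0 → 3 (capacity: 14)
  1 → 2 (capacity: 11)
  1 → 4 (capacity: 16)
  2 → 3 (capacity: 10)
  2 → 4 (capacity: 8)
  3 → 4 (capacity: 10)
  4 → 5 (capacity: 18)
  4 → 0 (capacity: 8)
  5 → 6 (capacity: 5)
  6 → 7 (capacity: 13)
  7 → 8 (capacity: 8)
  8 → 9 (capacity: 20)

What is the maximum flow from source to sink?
Maximum flow = 5

Max flow: 5

Flow assignment:
  0 → 1: 3/9
  0 → 3: 10/14
  1 → 4: 3/16
  3 → 4: 10/10
  4 → 5: 5/18
  4 → 0: 8/8
  5 → 6: 5/5
  6 → 7: 5/13
  7 → 8: 5/8
  8 → 9: 5/20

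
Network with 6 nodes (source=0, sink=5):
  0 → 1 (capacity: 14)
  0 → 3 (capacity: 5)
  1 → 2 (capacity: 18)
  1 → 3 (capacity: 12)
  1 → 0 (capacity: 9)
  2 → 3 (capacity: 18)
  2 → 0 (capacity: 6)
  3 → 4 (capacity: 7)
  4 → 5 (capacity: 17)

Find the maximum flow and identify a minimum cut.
Max flow = 7, Min cut edges: (3,4)

Maximum flow: 7
Minimum cut: (3,4)
Partition: S = [0, 1, 2, 3], T = [4, 5]

Max-flow min-cut theorem verified: both equal 7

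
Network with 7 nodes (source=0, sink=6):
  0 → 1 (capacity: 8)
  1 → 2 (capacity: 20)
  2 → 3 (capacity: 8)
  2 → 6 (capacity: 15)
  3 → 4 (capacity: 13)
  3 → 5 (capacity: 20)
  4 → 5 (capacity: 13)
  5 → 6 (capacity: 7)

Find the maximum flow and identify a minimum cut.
Max flow = 8, Min cut edges: (0,1)

Maximum flow: 8
Minimum cut: (0,1)
Partition: S = [0], T = [1, 2, 3, 4, 5, 6]

Max-flow min-cut theorem verified: both equal 8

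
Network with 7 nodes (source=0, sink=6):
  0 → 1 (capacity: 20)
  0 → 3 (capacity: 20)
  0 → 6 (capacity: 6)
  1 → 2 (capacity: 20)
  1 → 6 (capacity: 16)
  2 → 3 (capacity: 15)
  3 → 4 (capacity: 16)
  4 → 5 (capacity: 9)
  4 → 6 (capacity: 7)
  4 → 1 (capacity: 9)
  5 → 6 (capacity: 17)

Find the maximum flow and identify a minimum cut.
Max flow = 38, Min cut edges: (0,6), (1,6), (4,5), (4,6)

Maximum flow: 38
Minimum cut: (0,6), (1,6), (4,5), (4,6)
Partition: S = [0, 1, 2, 3, 4], T = [5, 6]

Max-flow min-cut theorem verified: both equal 38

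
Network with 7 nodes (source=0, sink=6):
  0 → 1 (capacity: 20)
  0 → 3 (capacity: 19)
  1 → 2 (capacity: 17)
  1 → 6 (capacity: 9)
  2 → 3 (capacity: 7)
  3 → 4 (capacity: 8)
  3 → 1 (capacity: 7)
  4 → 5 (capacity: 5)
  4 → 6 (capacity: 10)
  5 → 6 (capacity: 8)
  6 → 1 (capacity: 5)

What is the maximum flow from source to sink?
Maximum flow = 17

Max flow: 17

Flow assignment:
  0 → 1: 2/20
  0 → 3: 15/19
  1 → 6: 9/9
  3 → 4: 8/8
  3 → 1: 7/7
  4 → 6: 8/10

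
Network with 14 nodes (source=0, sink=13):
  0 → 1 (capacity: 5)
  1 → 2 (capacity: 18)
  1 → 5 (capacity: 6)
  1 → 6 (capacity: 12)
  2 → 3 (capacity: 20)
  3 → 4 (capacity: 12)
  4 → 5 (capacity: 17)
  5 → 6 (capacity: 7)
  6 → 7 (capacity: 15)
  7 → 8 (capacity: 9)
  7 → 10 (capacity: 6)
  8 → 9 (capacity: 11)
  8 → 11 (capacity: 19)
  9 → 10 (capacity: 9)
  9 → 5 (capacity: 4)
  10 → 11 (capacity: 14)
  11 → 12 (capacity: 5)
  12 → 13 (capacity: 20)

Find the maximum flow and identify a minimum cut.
Max flow = 5, Min cut edges: (11,12)

Maximum flow: 5
Minimum cut: (11,12)
Partition: S = [0, 1, 2, 3, 4, 5, 6, 7, 8, 9, 10, 11], T = [12, 13]

Max-flow min-cut theorem verified: both equal 5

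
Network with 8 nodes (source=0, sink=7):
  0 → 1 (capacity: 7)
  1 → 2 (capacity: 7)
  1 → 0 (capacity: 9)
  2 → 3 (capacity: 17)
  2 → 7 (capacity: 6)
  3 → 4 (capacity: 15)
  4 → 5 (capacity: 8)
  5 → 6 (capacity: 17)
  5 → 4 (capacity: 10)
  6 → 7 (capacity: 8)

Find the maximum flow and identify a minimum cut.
Max flow = 7, Min cut edges: (1,2)

Maximum flow: 7
Minimum cut: (1,2)
Partition: S = [0, 1], T = [2, 3, 4, 5, 6, 7]

Max-flow min-cut theorem verified: both equal 7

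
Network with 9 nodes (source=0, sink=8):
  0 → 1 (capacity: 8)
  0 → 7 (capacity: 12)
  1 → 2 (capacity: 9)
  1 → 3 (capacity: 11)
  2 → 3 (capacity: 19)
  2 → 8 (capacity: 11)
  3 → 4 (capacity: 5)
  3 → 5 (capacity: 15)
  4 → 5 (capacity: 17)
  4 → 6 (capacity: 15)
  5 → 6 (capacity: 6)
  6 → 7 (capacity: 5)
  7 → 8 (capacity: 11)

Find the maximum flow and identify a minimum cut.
Max flow = 19, Min cut edges: (0,1), (7,8)

Maximum flow: 19
Minimum cut: (0,1), (7,8)
Partition: S = [0, 3, 4, 5, 6, 7], T = [1, 2, 8]

Max-flow min-cut theorem verified: both equal 19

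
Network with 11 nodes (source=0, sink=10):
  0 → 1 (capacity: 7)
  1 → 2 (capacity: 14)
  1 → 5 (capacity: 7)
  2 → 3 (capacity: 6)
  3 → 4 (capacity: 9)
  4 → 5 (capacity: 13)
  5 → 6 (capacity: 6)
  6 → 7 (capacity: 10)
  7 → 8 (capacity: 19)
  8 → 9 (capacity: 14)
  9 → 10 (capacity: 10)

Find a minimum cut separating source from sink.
Min cut value = 6, edges: (5,6)

Min cut value: 6
Partition: S = [0, 1, 2, 3, 4, 5], T = [6, 7, 8, 9, 10]
Cut edges: (5,6)

By max-flow min-cut theorem, max flow = min cut = 6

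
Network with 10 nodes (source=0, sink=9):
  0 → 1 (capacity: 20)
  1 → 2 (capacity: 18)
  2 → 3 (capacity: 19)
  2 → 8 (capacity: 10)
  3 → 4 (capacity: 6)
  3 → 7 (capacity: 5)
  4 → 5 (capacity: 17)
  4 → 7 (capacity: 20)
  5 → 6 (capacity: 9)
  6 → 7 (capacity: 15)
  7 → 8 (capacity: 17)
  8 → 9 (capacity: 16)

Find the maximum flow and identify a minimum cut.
Max flow = 16, Min cut edges: (8,9)

Maximum flow: 16
Minimum cut: (8,9)
Partition: S = [0, 1, 2, 3, 4, 5, 6, 7, 8], T = [9]

Max-flow min-cut theorem verified: both equal 16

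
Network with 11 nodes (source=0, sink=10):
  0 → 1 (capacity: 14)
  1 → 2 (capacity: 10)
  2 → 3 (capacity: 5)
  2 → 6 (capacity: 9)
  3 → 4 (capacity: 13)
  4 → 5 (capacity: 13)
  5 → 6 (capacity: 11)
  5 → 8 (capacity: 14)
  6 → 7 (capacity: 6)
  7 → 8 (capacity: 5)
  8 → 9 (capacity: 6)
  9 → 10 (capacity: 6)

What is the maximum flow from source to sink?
Maximum flow = 6

Max flow: 6

Flow assignment:
  0 → 1: 6/14
  1 → 2: 6/10
  2 → 3: 5/5
  2 → 6: 1/9
  3 → 4: 5/13
  4 → 5: 5/13
  5 → 6: 4/11
  5 → 8: 1/14
  6 → 7: 5/6
  7 → 8: 5/5
  8 → 9: 6/6
  9 → 10: 6/6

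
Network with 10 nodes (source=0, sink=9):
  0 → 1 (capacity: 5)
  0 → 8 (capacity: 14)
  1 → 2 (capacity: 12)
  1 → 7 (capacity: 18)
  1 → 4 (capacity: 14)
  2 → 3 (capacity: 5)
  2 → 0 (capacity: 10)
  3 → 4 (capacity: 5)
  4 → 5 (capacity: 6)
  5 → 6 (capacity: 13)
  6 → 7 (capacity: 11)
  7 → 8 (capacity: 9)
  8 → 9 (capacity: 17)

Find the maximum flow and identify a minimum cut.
Max flow = 17, Min cut edges: (8,9)

Maximum flow: 17
Minimum cut: (8,9)
Partition: S = [0, 1, 2, 3, 4, 5, 6, 7, 8], T = [9]

Max-flow min-cut theorem verified: both equal 17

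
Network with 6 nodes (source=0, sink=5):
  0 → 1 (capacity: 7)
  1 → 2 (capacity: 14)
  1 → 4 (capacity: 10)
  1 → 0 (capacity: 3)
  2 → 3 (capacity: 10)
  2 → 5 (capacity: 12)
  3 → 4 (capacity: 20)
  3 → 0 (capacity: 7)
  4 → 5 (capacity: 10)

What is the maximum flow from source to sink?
Maximum flow = 7

Max flow: 7

Flow assignment:
  0 → 1: 7/7
  1 → 2: 7/14
  2 → 5: 7/12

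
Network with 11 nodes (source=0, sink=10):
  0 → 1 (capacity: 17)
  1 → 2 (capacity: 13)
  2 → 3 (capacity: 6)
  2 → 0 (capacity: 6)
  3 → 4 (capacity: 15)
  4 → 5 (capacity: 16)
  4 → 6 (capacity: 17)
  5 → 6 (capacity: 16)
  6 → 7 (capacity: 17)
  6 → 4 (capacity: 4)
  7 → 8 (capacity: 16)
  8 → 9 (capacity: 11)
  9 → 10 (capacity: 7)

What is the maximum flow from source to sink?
Maximum flow = 6

Max flow: 6

Flow assignment:
  0 → 1: 12/17
  1 → 2: 12/13
  2 → 3: 6/6
  2 → 0: 6/6
  3 → 4: 6/15
  4 → 6: 6/17
  6 → 7: 6/17
  7 → 8: 6/16
  8 → 9: 6/11
  9 → 10: 6/7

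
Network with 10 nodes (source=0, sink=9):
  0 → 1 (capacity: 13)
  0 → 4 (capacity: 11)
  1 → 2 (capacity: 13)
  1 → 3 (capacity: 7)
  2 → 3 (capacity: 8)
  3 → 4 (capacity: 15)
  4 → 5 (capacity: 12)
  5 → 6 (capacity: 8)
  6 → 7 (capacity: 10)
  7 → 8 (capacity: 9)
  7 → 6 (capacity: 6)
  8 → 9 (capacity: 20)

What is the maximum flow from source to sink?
Maximum flow = 8

Max flow: 8

Flow assignment:
  0 → 1: 8/13
  1 → 2: 6/13
  1 → 3: 2/7
  2 → 3: 6/8
  3 → 4: 8/15
  4 → 5: 8/12
  5 → 6: 8/8
  6 → 7: 8/10
  7 → 8: 8/9
  8 → 9: 8/20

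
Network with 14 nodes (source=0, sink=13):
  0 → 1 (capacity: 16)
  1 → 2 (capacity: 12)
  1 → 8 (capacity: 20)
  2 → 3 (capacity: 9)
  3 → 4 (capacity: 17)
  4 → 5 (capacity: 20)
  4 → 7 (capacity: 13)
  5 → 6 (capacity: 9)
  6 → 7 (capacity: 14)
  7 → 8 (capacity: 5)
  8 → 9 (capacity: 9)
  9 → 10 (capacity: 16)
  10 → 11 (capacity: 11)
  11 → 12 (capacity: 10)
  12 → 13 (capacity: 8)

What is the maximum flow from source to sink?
Maximum flow = 8

Max flow: 8

Flow assignment:
  0 → 1: 8/16
  1 → 8: 8/20
  8 → 9: 8/9
  9 → 10: 8/16
  10 → 11: 8/11
  11 → 12: 8/10
  12 → 13: 8/8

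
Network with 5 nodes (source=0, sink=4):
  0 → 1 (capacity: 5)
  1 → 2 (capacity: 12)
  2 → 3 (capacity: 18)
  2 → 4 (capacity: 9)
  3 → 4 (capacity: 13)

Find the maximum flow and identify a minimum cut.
Max flow = 5, Min cut edges: (0,1)

Maximum flow: 5
Minimum cut: (0,1)
Partition: S = [0], T = [1, 2, 3, 4]

Max-flow min-cut theorem verified: both equal 5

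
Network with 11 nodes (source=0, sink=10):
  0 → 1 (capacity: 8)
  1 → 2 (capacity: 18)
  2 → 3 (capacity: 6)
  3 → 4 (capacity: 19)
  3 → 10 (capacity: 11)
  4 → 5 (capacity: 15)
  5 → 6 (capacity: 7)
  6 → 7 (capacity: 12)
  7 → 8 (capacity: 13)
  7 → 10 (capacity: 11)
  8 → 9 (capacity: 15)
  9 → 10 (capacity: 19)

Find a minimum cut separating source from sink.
Min cut value = 6, edges: (2,3)

Min cut value: 6
Partition: S = [0, 1, 2], T = [3, 4, 5, 6, 7, 8, 9, 10]
Cut edges: (2,3)

By max-flow min-cut theorem, max flow = min cut = 6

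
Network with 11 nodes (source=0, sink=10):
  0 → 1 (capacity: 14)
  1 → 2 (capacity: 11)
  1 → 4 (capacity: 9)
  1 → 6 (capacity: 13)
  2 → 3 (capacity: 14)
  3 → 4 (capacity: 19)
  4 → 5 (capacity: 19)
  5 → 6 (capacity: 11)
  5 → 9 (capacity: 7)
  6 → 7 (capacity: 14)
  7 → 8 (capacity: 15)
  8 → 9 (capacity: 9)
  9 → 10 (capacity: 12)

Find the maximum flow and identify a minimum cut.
Max flow = 12, Min cut edges: (9,10)

Maximum flow: 12
Minimum cut: (9,10)
Partition: S = [0, 1, 2, 3, 4, 5, 6, 7, 8, 9], T = [10]

Max-flow min-cut theorem verified: both equal 12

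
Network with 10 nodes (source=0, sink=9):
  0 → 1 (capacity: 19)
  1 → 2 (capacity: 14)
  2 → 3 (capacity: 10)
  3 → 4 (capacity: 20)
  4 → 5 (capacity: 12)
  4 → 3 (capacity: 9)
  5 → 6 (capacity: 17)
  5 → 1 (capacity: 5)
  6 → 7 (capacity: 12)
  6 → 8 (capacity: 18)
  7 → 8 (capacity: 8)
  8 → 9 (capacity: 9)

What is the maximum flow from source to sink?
Maximum flow = 9

Max flow: 9

Flow assignment:
  0 → 1: 9/19
  1 → 2: 10/14
  2 → 3: 10/10
  3 → 4: 10/20
  4 → 5: 10/12
  5 → 6: 9/17
  5 → 1: 1/5
  6 → 8: 9/18
  8 → 9: 9/9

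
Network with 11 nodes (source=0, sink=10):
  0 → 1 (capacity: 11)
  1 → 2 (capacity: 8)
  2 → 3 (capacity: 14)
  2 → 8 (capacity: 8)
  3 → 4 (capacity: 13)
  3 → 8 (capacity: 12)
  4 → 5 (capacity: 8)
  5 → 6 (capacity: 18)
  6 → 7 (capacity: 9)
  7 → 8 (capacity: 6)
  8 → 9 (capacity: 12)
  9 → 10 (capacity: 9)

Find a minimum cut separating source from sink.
Min cut value = 8, edges: (1,2)

Min cut value: 8
Partition: S = [0, 1], T = [2, 3, 4, 5, 6, 7, 8, 9, 10]
Cut edges: (1,2)

By max-flow min-cut theorem, max flow = min cut = 8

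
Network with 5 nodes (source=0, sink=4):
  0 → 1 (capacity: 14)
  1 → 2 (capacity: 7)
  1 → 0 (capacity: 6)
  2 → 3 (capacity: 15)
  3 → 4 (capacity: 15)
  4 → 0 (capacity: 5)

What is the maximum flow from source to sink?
Maximum flow = 7

Max flow: 7

Flow assignment:
  0 → 1: 7/14
  1 → 2: 7/7
  2 → 3: 7/15
  3 → 4: 7/15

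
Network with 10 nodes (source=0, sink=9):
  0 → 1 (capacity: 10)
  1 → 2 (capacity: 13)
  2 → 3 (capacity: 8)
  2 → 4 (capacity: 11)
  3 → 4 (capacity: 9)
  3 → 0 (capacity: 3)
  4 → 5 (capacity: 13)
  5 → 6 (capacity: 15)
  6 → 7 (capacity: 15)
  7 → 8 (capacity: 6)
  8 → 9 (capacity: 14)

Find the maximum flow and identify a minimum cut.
Max flow = 6, Min cut edges: (7,8)

Maximum flow: 6
Minimum cut: (7,8)
Partition: S = [0, 1, 2, 3, 4, 5, 6, 7], T = [8, 9]

Max-flow min-cut theorem verified: both equal 6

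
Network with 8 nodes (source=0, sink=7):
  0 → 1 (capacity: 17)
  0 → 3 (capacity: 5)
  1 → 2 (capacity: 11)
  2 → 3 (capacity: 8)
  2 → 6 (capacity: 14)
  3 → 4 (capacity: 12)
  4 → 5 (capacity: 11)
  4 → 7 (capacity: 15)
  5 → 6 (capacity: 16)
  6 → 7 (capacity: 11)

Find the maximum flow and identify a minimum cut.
Max flow = 16, Min cut edges: (0,3), (1,2)

Maximum flow: 16
Minimum cut: (0,3), (1,2)
Partition: S = [0, 1], T = [2, 3, 4, 5, 6, 7]

Max-flow min-cut theorem verified: both equal 16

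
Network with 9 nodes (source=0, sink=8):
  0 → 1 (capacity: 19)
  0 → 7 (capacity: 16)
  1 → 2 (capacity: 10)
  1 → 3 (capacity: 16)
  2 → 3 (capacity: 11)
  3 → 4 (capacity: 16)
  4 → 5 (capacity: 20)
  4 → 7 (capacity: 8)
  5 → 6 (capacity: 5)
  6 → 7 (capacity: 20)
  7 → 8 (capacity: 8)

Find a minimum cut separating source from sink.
Min cut value = 8, edges: (7,8)

Min cut value: 8
Partition: S = [0, 1, 2, 3, 4, 5, 6, 7], T = [8]
Cut edges: (7,8)

By max-flow min-cut theorem, max flow = min cut = 8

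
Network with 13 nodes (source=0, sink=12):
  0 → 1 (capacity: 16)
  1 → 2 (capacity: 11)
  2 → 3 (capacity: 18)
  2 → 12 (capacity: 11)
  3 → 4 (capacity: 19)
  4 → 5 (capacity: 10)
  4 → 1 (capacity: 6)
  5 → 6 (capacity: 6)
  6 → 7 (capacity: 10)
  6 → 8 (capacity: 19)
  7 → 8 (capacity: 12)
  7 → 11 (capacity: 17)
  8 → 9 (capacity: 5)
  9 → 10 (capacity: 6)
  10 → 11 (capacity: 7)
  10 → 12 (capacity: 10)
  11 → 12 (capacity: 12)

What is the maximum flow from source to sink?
Maximum flow = 11

Max flow: 11

Flow assignment:
  0 → 1: 11/16
  1 → 2: 11/11
  2 → 12: 11/11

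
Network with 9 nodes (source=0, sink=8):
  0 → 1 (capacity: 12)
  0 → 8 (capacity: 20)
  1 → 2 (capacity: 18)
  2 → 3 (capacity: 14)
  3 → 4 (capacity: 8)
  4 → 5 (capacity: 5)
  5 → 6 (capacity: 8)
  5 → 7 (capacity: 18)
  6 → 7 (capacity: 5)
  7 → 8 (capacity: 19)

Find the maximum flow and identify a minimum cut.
Max flow = 25, Min cut edges: (0,8), (4,5)

Maximum flow: 25
Minimum cut: (0,8), (4,5)
Partition: S = [0, 1, 2, 3, 4], T = [5, 6, 7, 8]

Max-flow min-cut theorem verified: both equal 25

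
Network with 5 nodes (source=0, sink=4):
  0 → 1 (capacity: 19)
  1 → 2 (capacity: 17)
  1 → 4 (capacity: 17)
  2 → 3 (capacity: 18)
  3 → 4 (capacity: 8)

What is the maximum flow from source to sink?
Maximum flow = 19

Max flow: 19

Flow assignment:
  0 → 1: 19/19
  1 → 2: 2/17
  1 → 4: 17/17
  2 → 3: 2/18
  3 → 4: 2/8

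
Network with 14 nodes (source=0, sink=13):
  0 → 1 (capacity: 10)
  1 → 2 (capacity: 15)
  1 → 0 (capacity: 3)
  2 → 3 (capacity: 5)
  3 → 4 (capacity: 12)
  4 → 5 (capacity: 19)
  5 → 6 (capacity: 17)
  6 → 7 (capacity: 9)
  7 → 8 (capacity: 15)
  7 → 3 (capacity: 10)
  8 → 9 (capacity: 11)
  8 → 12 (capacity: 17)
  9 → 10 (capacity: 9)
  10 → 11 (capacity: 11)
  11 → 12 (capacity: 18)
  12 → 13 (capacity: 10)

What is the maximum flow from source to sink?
Maximum flow = 5

Max flow: 5

Flow assignment:
  0 → 1: 5/10
  1 → 2: 5/15
  2 → 3: 5/5
  3 → 4: 5/12
  4 → 5: 5/19
  5 → 6: 5/17
  6 → 7: 5/9
  7 → 8: 5/15
  8 → 12: 5/17
  12 → 13: 5/10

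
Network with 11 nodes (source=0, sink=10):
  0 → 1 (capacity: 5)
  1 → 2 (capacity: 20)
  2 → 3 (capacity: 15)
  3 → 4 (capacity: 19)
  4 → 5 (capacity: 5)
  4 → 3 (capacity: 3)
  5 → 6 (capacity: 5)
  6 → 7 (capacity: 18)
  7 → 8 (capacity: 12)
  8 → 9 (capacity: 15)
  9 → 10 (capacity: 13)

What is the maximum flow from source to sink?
Maximum flow = 5

Max flow: 5

Flow assignment:
  0 → 1: 5/5
  1 → 2: 5/20
  2 → 3: 5/15
  3 → 4: 5/19
  4 → 5: 5/5
  5 → 6: 5/5
  6 → 7: 5/18
  7 → 8: 5/12
  8 → 9: 5/15
  9 → 10: 5/13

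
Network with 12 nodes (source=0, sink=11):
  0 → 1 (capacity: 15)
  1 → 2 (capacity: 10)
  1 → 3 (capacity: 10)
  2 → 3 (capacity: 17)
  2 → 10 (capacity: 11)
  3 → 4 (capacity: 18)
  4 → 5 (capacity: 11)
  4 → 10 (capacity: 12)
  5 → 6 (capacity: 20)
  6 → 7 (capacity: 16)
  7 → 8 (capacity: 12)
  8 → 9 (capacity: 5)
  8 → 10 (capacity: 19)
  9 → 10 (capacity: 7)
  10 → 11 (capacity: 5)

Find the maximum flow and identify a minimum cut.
Max flow = 5, Min cut edges: (10,11)

Maximum flow: 5
Minimum cut: (10,11)
Partition: S = [0, 1, 2, 3, 4, 5, 6, 7, 8, 9, 10], T = [11]

Max-flow min-cut theorem verified: both equal 5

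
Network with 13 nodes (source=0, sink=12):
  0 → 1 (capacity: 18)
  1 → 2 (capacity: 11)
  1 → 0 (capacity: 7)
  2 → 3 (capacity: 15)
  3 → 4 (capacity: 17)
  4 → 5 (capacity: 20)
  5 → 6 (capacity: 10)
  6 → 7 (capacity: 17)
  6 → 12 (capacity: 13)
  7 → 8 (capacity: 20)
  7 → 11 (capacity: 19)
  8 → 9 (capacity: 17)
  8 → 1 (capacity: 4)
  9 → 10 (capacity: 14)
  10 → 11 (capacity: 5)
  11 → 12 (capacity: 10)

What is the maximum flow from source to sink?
Maximum flow = 10

Max flow: 10

Flow assignment:
  0 → 1: 10/18
  1 → 2: 10/11
  2 → 3: 10/15
  3 → 4: 10/17
  4 → 5: 10/20
  5 → 6: 10/10
  6 → 12: 10/13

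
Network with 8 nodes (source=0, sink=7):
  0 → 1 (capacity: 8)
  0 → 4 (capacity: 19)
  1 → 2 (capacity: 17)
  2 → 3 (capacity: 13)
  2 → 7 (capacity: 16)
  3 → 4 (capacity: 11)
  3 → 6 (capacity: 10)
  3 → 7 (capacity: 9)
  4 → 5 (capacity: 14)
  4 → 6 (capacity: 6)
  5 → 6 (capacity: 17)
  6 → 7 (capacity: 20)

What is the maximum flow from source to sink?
Maximum flow = 27

Max flow: 27

Flow assignment:
  0 → 1: 8/8
  0 → 4: 19/19
  1 → 2: 8/17
  2 → 7: 8/16
  4 → 5: 13/14
  4 → 6: 6/6
  5 → 6: 13/17
  6 → 7: 19/20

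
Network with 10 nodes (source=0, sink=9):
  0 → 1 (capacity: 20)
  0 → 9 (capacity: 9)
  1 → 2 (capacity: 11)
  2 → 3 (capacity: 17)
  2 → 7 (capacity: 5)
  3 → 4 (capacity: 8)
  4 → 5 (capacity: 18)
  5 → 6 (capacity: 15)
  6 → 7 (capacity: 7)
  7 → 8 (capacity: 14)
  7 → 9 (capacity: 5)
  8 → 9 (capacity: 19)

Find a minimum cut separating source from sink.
Min cut value = 20, edges: (0,9), (1,2)

Min cut value: 20
Partition: S = [0, 1], T = [2, 3, 4, 5, 6, 7, 8, 9]
Cut edges: (0,9), (1,2)

By max-flow min-cut theorem, max flow = min cut = 20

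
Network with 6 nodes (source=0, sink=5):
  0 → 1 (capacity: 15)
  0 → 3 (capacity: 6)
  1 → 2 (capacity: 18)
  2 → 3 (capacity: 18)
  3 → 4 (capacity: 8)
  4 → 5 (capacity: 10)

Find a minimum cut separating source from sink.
Min cut value = 8, edges: (3,4)

Min cut value: 8
Partition: S = [0, 1, 2, 3], T = [4, 5]
Cut edges: (3,4)

By max-flow min-cut theorem, max flow = min cut = 8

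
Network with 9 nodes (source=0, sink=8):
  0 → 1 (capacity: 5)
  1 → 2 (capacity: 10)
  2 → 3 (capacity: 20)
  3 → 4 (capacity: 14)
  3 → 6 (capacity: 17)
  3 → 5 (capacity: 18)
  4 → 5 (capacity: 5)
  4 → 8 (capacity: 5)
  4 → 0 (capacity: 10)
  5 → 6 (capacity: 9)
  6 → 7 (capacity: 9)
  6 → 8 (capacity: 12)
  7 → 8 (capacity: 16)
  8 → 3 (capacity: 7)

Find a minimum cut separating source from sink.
Min cut value = 5, edges: (0,1)

Min cut value: 5
Partition: S = [0], T = [1, 2, 3, 4, 5, 6, 7, 8]
Cut edges: (0,1)

By max-flow min-cut theorem, max flow = min cut = 5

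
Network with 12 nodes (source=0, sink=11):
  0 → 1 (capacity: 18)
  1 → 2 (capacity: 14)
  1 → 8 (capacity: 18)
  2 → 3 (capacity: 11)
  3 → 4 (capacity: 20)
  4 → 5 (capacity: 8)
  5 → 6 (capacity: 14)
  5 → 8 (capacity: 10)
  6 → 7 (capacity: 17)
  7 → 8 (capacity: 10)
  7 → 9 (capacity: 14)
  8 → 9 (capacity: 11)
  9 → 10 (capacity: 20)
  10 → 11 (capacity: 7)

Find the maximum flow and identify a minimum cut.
Max flow = 7, Min cut edges: (10,11)

Maximum flow: 7
Minimum cut: (10,11)
Partition: S = [0, 1, 2, 3, 4, 5, 6, 7, 8, 9, 10], T = [11]

Max-flow min-cut theorem verified: both equal 7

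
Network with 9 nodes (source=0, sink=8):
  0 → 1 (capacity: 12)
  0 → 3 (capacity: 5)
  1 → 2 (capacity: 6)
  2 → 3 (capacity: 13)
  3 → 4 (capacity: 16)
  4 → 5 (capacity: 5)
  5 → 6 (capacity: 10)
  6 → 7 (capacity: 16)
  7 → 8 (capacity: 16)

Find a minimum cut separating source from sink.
Min cut value = 5, edges: (4,5)

Min cut value: 5
Partition: S = [0, 1, 2, 3, 4], T = [5, 6, 7, 8]
Cut edges: (4,5)

By max-flow min-cut theorem, max flow = min cut = 5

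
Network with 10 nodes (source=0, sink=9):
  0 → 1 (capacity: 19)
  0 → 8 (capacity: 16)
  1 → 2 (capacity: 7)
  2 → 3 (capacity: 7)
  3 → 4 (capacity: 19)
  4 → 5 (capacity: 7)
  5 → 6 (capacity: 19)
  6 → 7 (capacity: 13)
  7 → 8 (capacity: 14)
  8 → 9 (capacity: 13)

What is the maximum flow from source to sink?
Maximum flow = 13

Max flow: 13

Flow assignment:
  0 → 1: 7/19
  0 → 8: 6/16
  1 → 2: 7/7
  2 → 3: 7/7
  3 → 4: 7/19
  4 → 5: 7/7
  5 → 6: 7/19
  6 → 7: 7/13
  7 → 8: 7/14
  8 → 9: 13/13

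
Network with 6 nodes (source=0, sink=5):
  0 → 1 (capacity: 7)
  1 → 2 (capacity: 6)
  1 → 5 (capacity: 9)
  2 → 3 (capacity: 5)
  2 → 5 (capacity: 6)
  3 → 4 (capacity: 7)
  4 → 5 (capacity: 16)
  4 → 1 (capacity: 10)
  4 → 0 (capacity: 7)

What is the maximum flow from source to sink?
Maximum flow = 7

Max flow: 7

Flow assignment:
  0 → 1: 7/7
  1 → 5: 7/9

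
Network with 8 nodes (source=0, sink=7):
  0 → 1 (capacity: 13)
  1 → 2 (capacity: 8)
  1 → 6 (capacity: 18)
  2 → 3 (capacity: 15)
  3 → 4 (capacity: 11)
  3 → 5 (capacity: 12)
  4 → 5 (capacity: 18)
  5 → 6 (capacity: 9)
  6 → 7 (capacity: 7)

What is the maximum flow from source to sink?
Maximum flow = 7

Max flow: 7

Flow assignment:
  0 → 1: 7/13
  1 → 6: 7/18
  6 → 7: 7/7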